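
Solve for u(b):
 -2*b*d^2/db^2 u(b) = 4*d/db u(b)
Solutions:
 u(b) = C1 + C2/b


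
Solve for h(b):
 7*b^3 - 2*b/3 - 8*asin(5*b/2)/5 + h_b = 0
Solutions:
 h(b) = C1 - 7*b^4/4 + b^2/3 + 8*b*asin(5*b/2)/5 + 8*sqrt(4 - 25*b^2)/25


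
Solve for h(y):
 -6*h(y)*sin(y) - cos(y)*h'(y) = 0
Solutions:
 h(y) = C1*cos(y)^6


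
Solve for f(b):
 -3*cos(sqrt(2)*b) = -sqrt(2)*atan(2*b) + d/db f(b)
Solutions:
 f(b) = C1 + sqrt(2)*(b*atan(2*b) - log(4*b^2 + 1)/4) - 3*sqrt(2)*sin(sqrt(2)*b)/2


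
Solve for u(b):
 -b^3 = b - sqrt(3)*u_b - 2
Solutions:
 u(b) = C1 + sqrt(3)*b^4/12 + sqrt(3)*b^2/6 - 2*sqrt(3)*b/3


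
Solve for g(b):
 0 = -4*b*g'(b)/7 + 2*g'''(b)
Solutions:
 g(b) = C1 + Integral(C2*airyai(2^(1/3)*7^(2/3)*b/7) + C3*airybi(2^(1/3)*7^(2/3)*b/7), b)


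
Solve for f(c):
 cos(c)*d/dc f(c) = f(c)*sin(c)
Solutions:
 f(c) = C1/cos(c)


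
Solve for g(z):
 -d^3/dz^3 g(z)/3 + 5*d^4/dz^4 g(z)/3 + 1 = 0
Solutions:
 g(z) = C1 + C2*z + C3*z^2 + C4*exp(z/5) + z^3/2


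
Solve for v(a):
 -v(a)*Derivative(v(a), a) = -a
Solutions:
 v(a) = -sqrt(C1 + a^2)
 v(a) = sqrt(C1 + a^2)


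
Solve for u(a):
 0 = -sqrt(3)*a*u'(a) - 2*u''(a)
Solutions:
 u(a) = C1 + C2*erf(3^(1/4)*a/2)


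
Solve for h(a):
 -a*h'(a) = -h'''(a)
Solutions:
 h(a) = C1 + Integral(C2*airyai(a) + C3*airybi(a), a)


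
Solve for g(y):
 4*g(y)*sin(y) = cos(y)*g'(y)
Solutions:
 g(y) = C1/cos(y)^4


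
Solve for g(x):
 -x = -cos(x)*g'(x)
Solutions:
 g(x) = C1 + Integral(x/cos(x), x)


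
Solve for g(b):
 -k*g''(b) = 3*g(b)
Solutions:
 g(b) = C1*exp(-sqrt(3)*b*sqrt(-1/k)) + C2*exp(sqrt(3)*b*sqrt(-1/k))


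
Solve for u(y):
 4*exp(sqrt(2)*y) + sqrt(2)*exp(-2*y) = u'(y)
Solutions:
 u(y) = C1 + 2*sqrt(2)*exp(sqrt(2)*y) - sqrt(2)*exp(-2*y)/2


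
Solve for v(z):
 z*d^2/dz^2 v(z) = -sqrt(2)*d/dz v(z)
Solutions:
 v(z) = C1 + C2*z^(1 - sqrt(2))


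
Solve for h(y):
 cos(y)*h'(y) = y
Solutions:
 h(y) = C1 + Integral(y/cos(y), y)


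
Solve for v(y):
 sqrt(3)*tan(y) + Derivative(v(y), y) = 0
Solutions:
 v(y) = C1 + sqrt(3)*log(cos(y))


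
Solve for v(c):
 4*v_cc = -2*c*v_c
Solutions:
 v(c) = C1 + C2*erf(c/2)


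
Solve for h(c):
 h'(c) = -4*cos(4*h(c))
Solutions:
 h(c) = -asin((C1 + exp(32*c))/(C1 - exp(32*c)))/4 + pi/4
 h(c) = asin((C1 + exp(32*c))/(C1 - exp(32*c)))/4


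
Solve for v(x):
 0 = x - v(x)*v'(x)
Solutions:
 v(x) = -sqrt(C1 + x^2)
 v(x) = sqrt(C1 + x^2)


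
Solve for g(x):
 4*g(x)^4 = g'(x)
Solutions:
 g(x) = (-1/(C1 + 12*x))^(1/3)
 g(x) = (-1/(C1 + 4*x))^(1/3)*(-3^(2/3) - 3*3^(1/6)*I)/6
 g(x) = (-1/(C1 + 4*x))^(1/3)*(-3^(2/3) + 3*3^(1/6)*I)/6


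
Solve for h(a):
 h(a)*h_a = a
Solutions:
 h(a) = -sqrt(C1 + a^2)
 h(a) = sqrt(C1 + a^2)


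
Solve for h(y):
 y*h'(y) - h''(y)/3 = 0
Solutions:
 h(y) = C1 + C2*erfi(sqrt(6)*y/2)


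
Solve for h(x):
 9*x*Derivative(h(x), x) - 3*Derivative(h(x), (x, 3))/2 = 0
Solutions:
 h(x) = C1 + Integral(C2*airyai(6^(1/3)*x) + C3*airybi(6^(1/3)*x), x)


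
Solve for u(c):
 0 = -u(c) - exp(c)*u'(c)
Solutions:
 u(c) = C1*exp(exp(-c))


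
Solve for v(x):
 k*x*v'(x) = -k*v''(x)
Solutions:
 v(x) = C1 + C2*erf(sqrt(2)*x/2)


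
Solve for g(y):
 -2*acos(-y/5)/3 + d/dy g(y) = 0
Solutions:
 g(y) = C1 + 2*y*acos(-y/5)/3 + 2*sqrt(25 - y^2)/3


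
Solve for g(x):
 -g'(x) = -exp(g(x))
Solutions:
 g(x) = log(-1/(C1 + x))


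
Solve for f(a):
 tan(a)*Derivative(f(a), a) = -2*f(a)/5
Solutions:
 f(a) = C1/sin(a)^(2/5)


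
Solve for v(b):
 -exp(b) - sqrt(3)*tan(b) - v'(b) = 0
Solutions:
 v(b) = C1 - exp(b) + sqrt(3)*log(cos(b))


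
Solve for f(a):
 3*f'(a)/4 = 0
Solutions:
 f(a) = C1


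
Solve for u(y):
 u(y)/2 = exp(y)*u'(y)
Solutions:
 u(y) = C1*exp(-exp(-y)/2)


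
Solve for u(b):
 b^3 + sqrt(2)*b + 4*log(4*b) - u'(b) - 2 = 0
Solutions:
 u(b) = C1 + b^4/4 + sqrt(2)*b^2/2 + 4*b*log(b) - 6*b + b*log(256)


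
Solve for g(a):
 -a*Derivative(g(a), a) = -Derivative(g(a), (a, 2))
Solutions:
 g(a) = C1 + C2*erfi(sqrt(2)*a/2)


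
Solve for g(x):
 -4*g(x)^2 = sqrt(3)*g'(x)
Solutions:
 g(x) = 3/(C1 + 4*sqrt(3)*x)


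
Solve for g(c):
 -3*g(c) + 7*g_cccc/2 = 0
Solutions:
 g(c) = C1*exp(-6^(1/4)*7^(3/4)*c/7) + C2*exp(6^(1/4)*7^(3/4)*c/7) + C3*sin(6^(1/4)*7^(3/4)*c/7) + C4*cos(6^(1/4)*7^(3/4)*c/7)


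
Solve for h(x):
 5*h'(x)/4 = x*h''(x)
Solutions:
 h(x) = C1 + C2*x^(9/4)


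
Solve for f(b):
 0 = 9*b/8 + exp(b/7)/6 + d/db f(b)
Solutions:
 f(b) = C1 - 9*b^2/16 - 7*exp(b/7)/6


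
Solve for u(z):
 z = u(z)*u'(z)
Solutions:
 u(z) = -sqrt(C1 + z^2)
 u(z) = sqrt(C1 + z^2)


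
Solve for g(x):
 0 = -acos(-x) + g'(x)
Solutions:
 g(x) = C1 + x*acos(-x) + sqrt(1 - x^2)


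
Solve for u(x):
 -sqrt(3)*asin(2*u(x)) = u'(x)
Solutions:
 Integral(1/asin(2*_y), (_y, u(x))) = C1 - sqrt(3)*x


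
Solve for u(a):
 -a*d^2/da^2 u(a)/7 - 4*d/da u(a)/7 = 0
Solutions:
 u(a) = C1 + C2/a^3


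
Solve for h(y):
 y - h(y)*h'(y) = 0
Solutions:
 h(y) = -sqrt(C1 + y^2)
 h(y) = sqrt(C1 + y^2)


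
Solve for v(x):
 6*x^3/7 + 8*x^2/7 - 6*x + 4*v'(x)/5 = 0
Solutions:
 v(x) = C1 - 15*x^4/56 - 10*x^3/21 + 15*x^2/4


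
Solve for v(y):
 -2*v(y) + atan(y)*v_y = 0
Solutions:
 v(y) = C1*exp(2*Integral(1/atan(y), y))


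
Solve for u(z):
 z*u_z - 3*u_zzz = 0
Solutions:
 u(z) = C1 + Integral(C2*airyai(3^(2/3)*z/3) + C3*airybi(3^(2/3)*z/3), z)


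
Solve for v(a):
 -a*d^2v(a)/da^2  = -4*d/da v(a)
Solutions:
 v(a) = C1 + C2*a^5


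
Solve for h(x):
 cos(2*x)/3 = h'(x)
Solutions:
 h(x) = C1 + sin(2*x)/6


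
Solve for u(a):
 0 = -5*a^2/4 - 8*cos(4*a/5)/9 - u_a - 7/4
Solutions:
 u(a) = C1 - 5*a^3/12 - 7*a/4 - 10*sin(4*a/5)/9


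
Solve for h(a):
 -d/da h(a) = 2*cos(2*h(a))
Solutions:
 h(a) = -asin((C1 + exp(8*a))/(C1 - exp(8*a)))/2 + pi/2
 h(a) = asin((C1 + exp(8*a))/(C1 - exp(8*a)))/2


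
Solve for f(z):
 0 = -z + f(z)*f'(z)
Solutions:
 f(z) = -sqrt(C1 + z^2)
 f(z) = sqrt(C1 + z^2)


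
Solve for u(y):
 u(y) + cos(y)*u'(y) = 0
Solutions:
 u(y) = C1*sqrt(sin(y) - 1)/sqrt(sin(y) + 1)


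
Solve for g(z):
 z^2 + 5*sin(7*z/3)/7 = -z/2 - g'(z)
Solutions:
 g(z) = C1 - z^3/3 - z^2/4 + 15*cos(7*z/3)/49


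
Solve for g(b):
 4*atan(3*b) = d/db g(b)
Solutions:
 g(b) = C1 + 4*b*atan(3*b) - 2*log(9*b^2 + 1)/3


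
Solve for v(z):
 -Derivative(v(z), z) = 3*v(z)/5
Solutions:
 v(z) = C1*exp(-3*z/5)


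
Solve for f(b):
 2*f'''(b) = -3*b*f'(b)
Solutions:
 f(b) = C1 + Integral(C2*airyai(-2^(2/3)*3^(1/3)*b/2) + C3*airybi(-2^(2/3)*3^(1/3)*b/2), b)


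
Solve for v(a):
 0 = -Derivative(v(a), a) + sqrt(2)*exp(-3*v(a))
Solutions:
 v(a) = log(C1 + 3*sqrt(2)*a)/3
 v(a) = log((-3^(1/3) - 3^(5/6)*I)*(C1 + sqrt(2)*a)^(1/3)/2)
 v(a) = log((-3^(1/3) + 3^(5/6)*I)*(C1 + sqrt(2)*a)^(1/3)/2)


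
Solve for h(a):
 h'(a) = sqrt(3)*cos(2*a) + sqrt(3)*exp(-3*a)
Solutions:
 h(a) = C1 + sqrt(3)*sin(2*a)/2 - sqrt(3)*exp(-3*a)/3


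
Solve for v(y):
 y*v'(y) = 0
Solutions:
 v(y) = C1


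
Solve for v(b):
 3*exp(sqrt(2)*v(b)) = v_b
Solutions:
 v(b) = sqrt(2)*(2*log(-1/(C1 + 3*b)) - log(2))/4


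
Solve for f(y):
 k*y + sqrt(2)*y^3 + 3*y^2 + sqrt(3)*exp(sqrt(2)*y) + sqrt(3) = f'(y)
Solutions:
 f(y) = C1 + k*y^2/2 + sqrt(2)*y^4/4 + y^3 + sqrt(3)*y + sqrt(6)*exp(sqrt(2)*y)/2


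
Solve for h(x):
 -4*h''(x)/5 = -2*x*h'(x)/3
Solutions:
 h(x) = C1 + C2*erfi(sqrt(15)*x/6)


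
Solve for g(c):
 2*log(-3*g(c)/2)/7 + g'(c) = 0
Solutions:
 7*Integral(1/(log(-_y) - log(2) + log(3)), (_y, g(c)))/2 = C1 - c


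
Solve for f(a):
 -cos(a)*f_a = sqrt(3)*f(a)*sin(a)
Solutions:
 f(a) = C1*cos(a)^(sqrt(3))


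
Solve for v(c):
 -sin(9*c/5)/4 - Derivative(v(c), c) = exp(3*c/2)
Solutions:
 v(c) = C1 - 2*exp(3*c/2)/3 + 5*cos(9*c/5)/36


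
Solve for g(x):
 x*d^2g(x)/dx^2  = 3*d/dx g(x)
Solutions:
 g(x) = C1 + C2*x^4


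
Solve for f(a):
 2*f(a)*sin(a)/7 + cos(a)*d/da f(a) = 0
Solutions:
 f(a) = C1*cos(a)^(2/7)


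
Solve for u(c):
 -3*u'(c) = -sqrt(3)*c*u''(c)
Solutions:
 u(c) = C1 + C2*c^(1 + sqrt(3))


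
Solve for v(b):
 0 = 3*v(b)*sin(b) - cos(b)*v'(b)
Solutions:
 v(b) = C1/cos(b)^3


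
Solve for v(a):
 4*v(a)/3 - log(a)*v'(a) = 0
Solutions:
 v(a) = C1*exp(4*li(a)/3)


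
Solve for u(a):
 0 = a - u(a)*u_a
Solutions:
 u(a) = -sqrt(C1 + a^2)
 u(a) = sqrt(C1 + a^2)


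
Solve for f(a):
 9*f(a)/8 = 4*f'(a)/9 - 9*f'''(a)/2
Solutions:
 f(a) = C1*exp(3^(1/3)*a*(32*3^(1/3)/(sqrt(42948417) + 6561)^(1/3) + (sqrt(42948417) + 6561)^(1/3))/108)*sin(3^(1/6)*a*(-3^(2/3)*(sqrt(42948417) + 6561)^(1/3) + 96/(sqrt(42948417) + 6561)^(1/3))/108) + C2*exp(3^(1/3)*a*(32*3^(1/3)/(sqrt(42948417) + 6561)^(1/3) + (sqrt(42948417) + 6561)^(1/3))/108)*cos(3^(1/6)*a*(-3^(2/3)*(sqrt(42948417) + 6561)^(1/3) + 96/(sqrt(42948417) + 6561)^(1/3))/108) + C3*exp(-3^(1/3)*a*(32*3^(1/3)/(sqrt(42948417) + 6561)^(1/3) + (sqrt(42948417) + 6561)^(1/3))/54)


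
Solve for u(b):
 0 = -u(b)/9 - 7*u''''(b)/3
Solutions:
 u(b) = (C1*sin(sqrt(2)*21^(3/4)*b/42) + C2*cos(sqrt(2)*21^(3/4)*b/42))*exp(-sqrt(2)*21^(3/4)*b/42) + (C3*sin(sqrt(2)*21^(3/4)*b/42) + C4*cos(sqrt(2)*21^(3/4)*b/42))*exp(sqrt(2)*21^(3/4)*b/42)


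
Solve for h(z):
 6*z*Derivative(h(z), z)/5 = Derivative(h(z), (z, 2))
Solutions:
 h(z) = C1 + C2*erfi(sqrt(15)*z/5)


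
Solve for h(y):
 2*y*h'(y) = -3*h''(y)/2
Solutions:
 h(y) = C1 + C2*erf(sqrt(6)*y/3)


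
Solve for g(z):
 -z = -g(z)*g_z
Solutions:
 g(z) = -sqrt(C1 + z^2)
 g(z) = sqrt(C1 + z^2)


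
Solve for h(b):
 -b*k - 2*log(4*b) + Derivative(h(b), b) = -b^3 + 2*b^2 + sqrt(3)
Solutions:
 h(b) = C1 - b^4/4 + 2*b^3/3 + b^2*k/2 + 2*b*log(b) - 2*b + sqrt(3)*b + b*log(16)


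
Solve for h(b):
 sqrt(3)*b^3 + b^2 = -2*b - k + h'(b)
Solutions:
 h(b) = C1 + sqrt(3)*b^4/4 + b^3/3 + b^2 + b*k


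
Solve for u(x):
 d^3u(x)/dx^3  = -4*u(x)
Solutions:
 u(x) = C3*exp(-2^(2/3)*x) + (C1*sin(2^(2/3)*sqrt(3)*x/2) + C2*cos(2^(2/3)*sqrt(3)*x/2))*exp(2^(2/3)*x/2)


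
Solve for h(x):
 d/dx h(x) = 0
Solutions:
 h(x) = C1


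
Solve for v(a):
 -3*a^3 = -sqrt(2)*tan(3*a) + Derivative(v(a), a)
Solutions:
 v(a) = C1 - 3*a^4/4 - sqrt(2)*log(cos(3*a))/3


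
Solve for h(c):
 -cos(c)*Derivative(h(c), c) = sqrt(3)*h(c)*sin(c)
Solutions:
 h(c) = C1*cos(c)^(sqrt(3))


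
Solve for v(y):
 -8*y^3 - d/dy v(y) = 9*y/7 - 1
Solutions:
 v(y) = C1 - 2*y^4 - 9*y^2/14 + y


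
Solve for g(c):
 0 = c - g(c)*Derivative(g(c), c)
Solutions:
 g(c) = -sqrt(C1 + c^2)
 g(c) = sqrt(C1 + c^2)


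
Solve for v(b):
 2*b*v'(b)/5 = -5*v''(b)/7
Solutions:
 v(b) = C1 + C2*erf(sqrt(7)*b/5)


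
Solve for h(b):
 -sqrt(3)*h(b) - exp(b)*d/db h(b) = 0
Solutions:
 h(b) = C1*exp(sqrt(3)*exp(-b))


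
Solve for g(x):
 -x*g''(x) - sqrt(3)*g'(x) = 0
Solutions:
 g(x) = C1 + C2*x^(1 - sqrt(3))


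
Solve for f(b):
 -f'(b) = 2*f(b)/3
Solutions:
 f(b) = C1*exp(-2*b/3)


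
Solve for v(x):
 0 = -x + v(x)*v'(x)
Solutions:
 v(x) = -sqrt(C1 + x^2)
 v(x) = sqrt(C1 + x^2)


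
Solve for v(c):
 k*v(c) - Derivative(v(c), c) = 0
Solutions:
 v(c) = C1*exp(c*k)


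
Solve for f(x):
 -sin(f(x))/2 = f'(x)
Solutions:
 f(x) = -acos((-C1 - exp(x))/(C1 - exp(x))) + 2*pi
 f(x) = acos((-C1 - exp(x))/(C1 - exp(x)))


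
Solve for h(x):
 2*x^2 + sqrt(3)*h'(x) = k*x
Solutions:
 h(x) = C1 + sqrt(3)*k*x^2/6 - 2*sqrt(3)*x^3/9


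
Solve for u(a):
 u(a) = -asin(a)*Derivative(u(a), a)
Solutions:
 u(a) = C1*exp(-Integral(1/asin(a), a))


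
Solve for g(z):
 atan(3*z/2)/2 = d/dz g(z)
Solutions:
 g(z) = C1 + z*atan(3*z/2)/2 - log(9*z^2 + 4)/6


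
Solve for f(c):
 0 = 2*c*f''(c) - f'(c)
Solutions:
 f(c) = C1 + C2*c^(3/2)


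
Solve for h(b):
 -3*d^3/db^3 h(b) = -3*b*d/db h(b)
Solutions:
 h(b) = C1 + Integral(C2*airyai(b) + C3*airybi(b), b)


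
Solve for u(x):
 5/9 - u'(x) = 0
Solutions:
 u(x) = C1 + 5*x/9


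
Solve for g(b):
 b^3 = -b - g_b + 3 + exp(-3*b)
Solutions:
 g(b) = C1 - b^4/4 - b^2/2 + 3*b - exp(-3*b)/3


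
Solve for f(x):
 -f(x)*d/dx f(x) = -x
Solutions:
 f(x) = -sqrt(C1 + x^2)
 f(x) = sqrt(C1 + x^2)


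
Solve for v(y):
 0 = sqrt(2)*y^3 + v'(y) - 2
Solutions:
 v(y) = C1 - sqrt(2)*y^4/4 + 2*y


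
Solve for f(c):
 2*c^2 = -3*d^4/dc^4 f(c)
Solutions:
 f(c) = C1 + C2*c + C3*c^2 + C4*c^3 - c^6/540


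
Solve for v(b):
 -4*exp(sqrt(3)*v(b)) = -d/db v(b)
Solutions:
 v(b) = sqrt(3)*(2*log(-1/(C1 + 4*b)) - log(3))/6


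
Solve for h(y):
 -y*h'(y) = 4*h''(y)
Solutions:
 h(y) = C1 + C2*erf(sqrt(2)*y/4)


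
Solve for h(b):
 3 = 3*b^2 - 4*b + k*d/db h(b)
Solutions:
 h(b) = C1 - b^3/k + 2*b^2/k + 3*b/k


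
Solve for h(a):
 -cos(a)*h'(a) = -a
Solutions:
 h(a) = C1 + Integral(a/cos(a), a)


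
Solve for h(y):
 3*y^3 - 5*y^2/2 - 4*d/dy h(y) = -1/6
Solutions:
 h(y) = C1 + 3*y^4/16 - 5*y^3/24 + y/24


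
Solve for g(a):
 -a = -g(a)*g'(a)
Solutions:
 g(a) = -sqrt(C1 + a^2)
 g(a) = sqrt(C1 + a^2)


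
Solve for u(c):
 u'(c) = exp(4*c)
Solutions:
 u(c) = C1 + exp(4*c)/4


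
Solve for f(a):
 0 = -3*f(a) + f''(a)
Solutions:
 f(a) = C1*exp(-sqrt(3)*a) + C2*exp(sqrt(3)*a)


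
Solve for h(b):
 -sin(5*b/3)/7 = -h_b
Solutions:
 h(b) = C1 - 3*cos(5*b/3)/35


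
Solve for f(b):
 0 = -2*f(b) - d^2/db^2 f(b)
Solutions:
 f(b) = C1*sin(sqrt(2)*b) + C2*cos(sqrt(2)*b)


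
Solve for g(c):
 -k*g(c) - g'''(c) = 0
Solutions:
 g(c) = C1*exp(c*(-k)^(1/3)) + C2*exp(c*(-k)^(1/3)*(-1 + sqrt(3)*I)/2) + C3*exp(-c*(-k)^(1/3)*(1 + sqrt(3)*I)/2)


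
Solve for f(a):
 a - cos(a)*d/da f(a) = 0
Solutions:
 f(a) = C1 + Integral(a/cos(a), a)


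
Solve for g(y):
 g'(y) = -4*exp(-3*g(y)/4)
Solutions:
 g(y) = 4*log(C1 - 3*y)/3
 g(y) = 4*log((-1 - sqrt(3)*I)*(C1 - 3*y)^(1/3)/2)
 g(y) = 4*log((-1 + sqrt(3)*I)*(C1 - 3*y)^(1/3)/2)


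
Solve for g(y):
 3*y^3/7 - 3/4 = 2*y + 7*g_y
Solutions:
 g(y) = C1 + 3*y^4/196 - y^2/7 - 3*y/28


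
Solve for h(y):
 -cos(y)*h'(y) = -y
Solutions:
 h(y) = C1 + Integral(y/cos(y), y)


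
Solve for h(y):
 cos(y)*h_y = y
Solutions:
 h(y) = C1 + Integral(y/cos(y), y)


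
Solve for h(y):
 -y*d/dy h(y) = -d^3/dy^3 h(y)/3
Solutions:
 h(y) = C1 + Integral(C2*airyai(3^(1/3)*y) + C3*airybi(3^(1/3)*y), y)


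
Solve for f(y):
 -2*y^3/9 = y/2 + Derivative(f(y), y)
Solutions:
 f(y) = C1 - y^4/18 - y^2/4


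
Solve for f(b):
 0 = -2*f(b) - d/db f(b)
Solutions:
 f(b) = C1*exp(-2*b)


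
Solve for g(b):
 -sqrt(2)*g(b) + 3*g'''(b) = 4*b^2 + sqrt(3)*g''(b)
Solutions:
 g(b) = C1*exp(b*(-12^(1/3)*(2*sqrt(3) + 81*sqrt(2) + sqrt(-12 + (2*sqrt(3) + 81*sqrt(2))^2))^(1/3) - 2*18^(1/3)/(2*sqrt(3) + 81*sqrt(2) + sqrt(-12 + (2*sqrt(3) + 81*sqrt(2))^2))^(1/3) + 4*sqrt(3))/36)*sin(2^(1/3)*3^(1/6)*b*(-2^(1/3)*3^(2/3)*(2*sqrt(3) + 81*sqrt(2) + sqrt(-12 + (2*sqrt(3) + 81*sqrt(2))^2))^(1/3) + 6/(2*sqrt(3) + 81*sqrt(2) + sqrt(-12 + (2*sqrt(3) + 81*sqrt(2))^2))^(1/3))/36) + C2*exp(b*(-12^(1/3)*(2*sqrt(3) + 81*sqrt(2) + sqrt(-12 + (2*sqrt(3) + 81*sqrt(2))^2))^(1/3) - 2*18^(1/3)/(2*sqrt(3) + 81*sqrt(2) + sqrt(-12 + (2*sqrt(3) + 81*sqrt(2))^2))^(1/3) + 4*sqrt(3))/36)*cos(2^(1/3)*3^(1/6)*b*(-2^(1/3)*3^(2/3)*(2*sqrt(3) + 81*sqrt(2) + sqrt(-12 + (2*sqrt(3) + 81*sqrt(2))^2))^(1/3) + 6/(2*sqrt(3) + 81*sqrt(2) + sqrt(-12 + (2*sqrt(3) + 81*sqrt(2))^2))^(1/3))/36) + C3*exp(b*(2*18^(1/3)/(2*sqrt(3) + 81*sqrt(2) + sqrt(-12 + (2*sqrt(3) + 81*sqrt(2))^2))^(1/3) + 2*sqrt(3) + 12^(1/3)*(2*sqrt(3) + 81*sqrt(2) + sqrt(-12 + (2*sqrt(3) + 81*sqrt(2))^2))^(1/3))/18) - 2*sqrt(2)*b^2 + 4*sqrt(3)


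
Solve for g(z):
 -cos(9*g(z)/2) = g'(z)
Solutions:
 g(z) = -2*asin((C1 + exp(9*z))/(C1 - exp(9*z)))/9 + 2*pi/9
 g(z) = 2*asin((C1 + exp(9*z))/(C1 - exp(9*z)))/9


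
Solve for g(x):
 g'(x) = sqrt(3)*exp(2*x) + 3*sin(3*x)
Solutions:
 g(x) = C1 + sqrt(3)*exp(2*x)/2 - cos(3*x)


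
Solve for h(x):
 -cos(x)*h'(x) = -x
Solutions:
 h(x) = C1 + Integral(x/cos(x), x)


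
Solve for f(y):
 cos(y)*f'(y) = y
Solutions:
 f(y) = C1 + Integral(y/cos(y), y)


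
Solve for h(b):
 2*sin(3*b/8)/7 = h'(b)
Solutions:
 h(b) = C1 - 16*cos(3*b/8)/21


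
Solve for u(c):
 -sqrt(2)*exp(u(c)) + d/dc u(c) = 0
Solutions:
 u(c) = log(-1/(C1 + sqrt(2)*c))


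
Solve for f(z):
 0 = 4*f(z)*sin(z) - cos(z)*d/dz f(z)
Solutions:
 f(z) = C1/cos(z)^4


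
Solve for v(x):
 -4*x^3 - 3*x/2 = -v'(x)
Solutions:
 v(x) = C1 + x^4 + 3*x^2/4


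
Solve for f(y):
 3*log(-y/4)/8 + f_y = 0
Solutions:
 f(y) = C1 - 3*y*log(-y)/8 + 3*y*(1 + 2*log(2))/8


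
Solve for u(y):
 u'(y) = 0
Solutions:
 u(y) = C1


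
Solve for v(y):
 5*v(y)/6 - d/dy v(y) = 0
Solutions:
 v(y) = C1*exp(5*y/6)


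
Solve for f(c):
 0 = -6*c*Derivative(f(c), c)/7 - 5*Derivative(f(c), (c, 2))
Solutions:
 f(c) = C1 + C2*erf(sqrt(105)*c/35)


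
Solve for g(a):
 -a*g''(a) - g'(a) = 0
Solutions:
 g(a) = C1 + C2*log(a)


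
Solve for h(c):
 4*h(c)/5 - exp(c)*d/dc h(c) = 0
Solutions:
 h(c) = C1*exp(-4*exp(-c)/5)


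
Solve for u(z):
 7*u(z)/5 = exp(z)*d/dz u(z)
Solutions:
 u(z) = C1*exp(-7*exp(-z)/5)


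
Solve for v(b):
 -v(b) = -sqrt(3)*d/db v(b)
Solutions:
 v(b) = C1*exp(sqrt(3)*b/3)


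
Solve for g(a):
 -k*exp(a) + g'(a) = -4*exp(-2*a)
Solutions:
 g(a) = C1 + k*exp(a) + 2*exp(-2*a)


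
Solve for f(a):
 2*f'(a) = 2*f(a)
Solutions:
 f(a) = C1*exp(a)


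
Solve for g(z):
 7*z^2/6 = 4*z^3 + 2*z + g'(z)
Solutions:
 g(z) = C1 - z^4 + 7*z^3/18 - z^2


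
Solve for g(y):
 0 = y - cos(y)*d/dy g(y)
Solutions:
 g(y) = C1 + Integral(y/cos(y), y)


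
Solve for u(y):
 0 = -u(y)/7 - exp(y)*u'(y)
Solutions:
 u(y) = C1*exp(exp(-y)/7)


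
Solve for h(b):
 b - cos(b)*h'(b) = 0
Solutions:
 h(b) = C1 + Integral(b/cos(b), b)


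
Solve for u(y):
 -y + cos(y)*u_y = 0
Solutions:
 u(y) = C1 + Integral(y/cos(y), y)


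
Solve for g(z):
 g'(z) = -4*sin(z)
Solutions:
 g(z) = C1 + 4*cos(z)


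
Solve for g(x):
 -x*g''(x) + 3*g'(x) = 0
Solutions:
 g(x) = C1 + C2*x^4


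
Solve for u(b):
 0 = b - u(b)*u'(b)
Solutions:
 u(b) = -sqrt(C1 + b^2)
 u(b) = sqrt(C1 + b^2)


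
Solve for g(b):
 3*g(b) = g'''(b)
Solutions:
 g(b) = C3*exp(3^(1/3)*b) + (C1*sin(3^(5/6)*b/2) + C2*cos(3^(5/6)*b/2))*exp(-3^(1/3)*b/2)


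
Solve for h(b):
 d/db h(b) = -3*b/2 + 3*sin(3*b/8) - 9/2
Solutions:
 h(b) = C1 - 3*b^2/4 - 9*b/2 - 8*cos(3*b/8)


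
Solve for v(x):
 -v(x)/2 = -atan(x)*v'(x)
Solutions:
 v(x) = C1*exp(Integral(1/atan(x), x)/2)


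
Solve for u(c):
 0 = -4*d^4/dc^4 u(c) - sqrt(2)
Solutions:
 u(c) = C1 + C2*c + C3*c^2 + C4*c^3 - sqrt(2)*c^4/96


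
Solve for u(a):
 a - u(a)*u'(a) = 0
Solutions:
 u(a) = -sqrt(C1 + a^2)
 u(a) = sqrt(C1 + a^2)


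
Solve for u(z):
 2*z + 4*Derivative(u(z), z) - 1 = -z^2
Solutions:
 u(z) = C1 - z^3/12 - z^2/4 + z/4


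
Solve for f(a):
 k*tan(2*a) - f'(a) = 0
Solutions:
 f(a) = C1 - k*log(cos(2*a))/2


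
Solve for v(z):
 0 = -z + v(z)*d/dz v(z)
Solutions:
 v(z) = -sqrt(C1 + z^2)
 v(z) = sqrt(C1 + z^2)


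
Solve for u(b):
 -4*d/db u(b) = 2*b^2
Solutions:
 u(b) = C1 - b^3/6


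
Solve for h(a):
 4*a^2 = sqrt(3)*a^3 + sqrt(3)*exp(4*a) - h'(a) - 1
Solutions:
 h(a) = C1 + sqrt(3)*a^4/4 - 4*a^3/3 - a + sqrt(3)*exp(4*a)/4


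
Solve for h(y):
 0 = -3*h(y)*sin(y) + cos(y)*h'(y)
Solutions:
 h(y) = C1/cos(y)^3


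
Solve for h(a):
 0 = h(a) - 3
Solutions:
 h(a) = 3


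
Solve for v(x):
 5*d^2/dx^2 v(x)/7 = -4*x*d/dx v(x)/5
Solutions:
 v(x) = C1 + C2*erf(sqrt(14)*x/5)


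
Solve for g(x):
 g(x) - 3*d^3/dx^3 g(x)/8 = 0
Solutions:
 g(x) = C3*exp(2*3^(2/3)*x/3) + (C1*sin(3^(1/6)*x) + C2*cos(3^(1/6)*x))*exp(-3^(2/3)*x/3)


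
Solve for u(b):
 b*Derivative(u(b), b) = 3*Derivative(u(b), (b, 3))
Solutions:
 u(b) = C1 + Integral(C2*airyai(3^(2/3)*b/3) + C3*airybi(3^(2/3)*b/3), b)


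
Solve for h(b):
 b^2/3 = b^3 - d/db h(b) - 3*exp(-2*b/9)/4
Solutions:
 h(b) = C1 + b^4/4 - b^3/9 + 27*exp(-2*b/9)/8


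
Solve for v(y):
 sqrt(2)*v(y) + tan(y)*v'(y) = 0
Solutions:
 v(y) = C1/sin(y)^(sqrt(2))


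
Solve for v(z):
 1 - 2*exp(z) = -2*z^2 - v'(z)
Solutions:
 v(z) = C1 - 2*z^3/3 - z + 2*exp(z)


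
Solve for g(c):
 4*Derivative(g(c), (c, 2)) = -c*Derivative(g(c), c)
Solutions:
 g(c) = C1 + C2*erf(sqrt(2)*c/4)


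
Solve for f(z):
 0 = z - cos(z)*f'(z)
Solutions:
 f(z) = C1 + Integral(z/cos(z), z)


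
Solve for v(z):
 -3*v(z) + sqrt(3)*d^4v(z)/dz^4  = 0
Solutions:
 v(z) = C1*exp(-3^(1/8)*z) + C2*exp(3^(1/8)*z) + C3*sin(3^(1/8)*z) + C4*cos(3^(1/8)*z)


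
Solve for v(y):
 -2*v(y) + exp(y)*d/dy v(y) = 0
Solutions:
 v(y) = C1*exp(-2*exp(-y))


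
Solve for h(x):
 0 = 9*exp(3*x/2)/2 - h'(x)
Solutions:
 h(x) = C1 + 3*exp(3*x/2)


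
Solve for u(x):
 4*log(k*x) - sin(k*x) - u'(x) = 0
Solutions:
 u(x) = C1 + 4*x*log(k*x) - 4*x - Piecewise((-cos(k*x)/k, Ne(k, 0)), (0, True))


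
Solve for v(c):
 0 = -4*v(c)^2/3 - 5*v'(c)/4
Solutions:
 v(c) = 15/(C1 + 16*c)


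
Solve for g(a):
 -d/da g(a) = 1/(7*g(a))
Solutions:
 g(a) = -sqrt(C1 - 14*a)/7
 g(a) = sqrt(C1 - 14*a)/7


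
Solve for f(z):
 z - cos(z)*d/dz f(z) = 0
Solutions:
 f(z) = C1 + Integral(z/cos(z), z)


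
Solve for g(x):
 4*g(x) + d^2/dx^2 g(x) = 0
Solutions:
 g(x) = C1*sin(2*x) + C2*cos(2*x)


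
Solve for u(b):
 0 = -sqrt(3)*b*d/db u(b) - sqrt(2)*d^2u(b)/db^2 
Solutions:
 u(b) = C1 + C2*erf(6^(1/4)*b/2)


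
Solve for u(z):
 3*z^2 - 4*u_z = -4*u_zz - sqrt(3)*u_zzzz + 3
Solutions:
 u(z) = C1 + C2*exp(-2^(1/3)*z*(-2*6^(1/3)/(9 + sqrt(16*sqrt(3) + 81))^(1/3) + 3^(1/6)*(9 + sqrt(16*sqrt(3) + 81))^(1/3))/6)*sin(2^(1/3)*z*(2*2^(1/3)*3^(5/6)/(9 + sqrt(16*sqrt(3) + 81))^(1/3) + 3^(2/3)*(9 + sqrt(16*sqrt(3) + 81))^(1/3))/6) + C3*exp(-2^(1/3)*z*(-2*6^(1/3)/(9 + sqrt(16*sqrt(3) + 81))^(1/3) + 3^(1/6)*(9 + sqrt(16*sqrt(3) + 81))^(1/3))/6)*cos(2^(1/3)*z*(2*2^(1/3)*3^(5/6)/(9 + sqrt(16*sqrt(3) + 81))^(1/3) + 3^(2/3)*(9 + sqrt(16*sqrt(3) + 81))^(1/3))/6) + C4*exp(2^(1/3)*z*(-2*6^(1/3)/(9 + sqrt(16*sqrt(3) + 81))^(1/3) + 3^(1/6)*(9 + sqrt(16*sqrt(3) + 81))^(1/3))/3) + z^3/4 + 3*z^2/4 + 3*z/4


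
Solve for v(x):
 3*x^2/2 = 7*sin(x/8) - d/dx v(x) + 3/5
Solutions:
 v(x) = C1 - x^3/2 + 3*x/5 - 56*cos(x/8)


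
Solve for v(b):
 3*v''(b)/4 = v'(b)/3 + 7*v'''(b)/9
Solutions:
 v(b) = C1 + (C2*sin(sqrt(615)*b/56) + C3*cos(sqrt(615)*b/56))*exp(27*b/56)


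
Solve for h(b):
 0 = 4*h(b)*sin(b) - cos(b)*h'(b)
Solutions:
 h(b) = C1/cos(b)^4


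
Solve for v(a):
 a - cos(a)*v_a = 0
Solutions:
 v(a) = C1 + Integral(a/cos(a), a)


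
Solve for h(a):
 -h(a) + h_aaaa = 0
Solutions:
 h(a) = C1*exp(-a) + C2*exp(a) + C3*sin(a) + C4*cos(a)


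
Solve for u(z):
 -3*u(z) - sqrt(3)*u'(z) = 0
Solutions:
 u(z) = C1*exp(-sqrt(3)*z)


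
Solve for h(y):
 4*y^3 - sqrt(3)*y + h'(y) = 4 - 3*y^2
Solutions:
 h(y) = C1 - y^4 - y^3 + sqrt(3)*y^2/2 + 4*y


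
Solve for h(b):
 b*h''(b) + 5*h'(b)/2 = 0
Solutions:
 h(b) = C1 + C2/b^(3/2)


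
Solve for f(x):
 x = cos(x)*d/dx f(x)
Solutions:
 f(x) = C1 + Integral(x/cos(x), x)


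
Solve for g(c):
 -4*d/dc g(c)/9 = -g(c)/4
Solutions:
 g(c) = C1*exp(9*c/16)


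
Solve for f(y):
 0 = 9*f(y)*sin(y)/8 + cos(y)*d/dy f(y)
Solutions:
 f(y) = C1*cos(y)^(9/8)


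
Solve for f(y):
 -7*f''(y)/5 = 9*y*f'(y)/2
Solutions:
 f(y) = C1 + C2*erf(3*sqrt(35)*y/14)


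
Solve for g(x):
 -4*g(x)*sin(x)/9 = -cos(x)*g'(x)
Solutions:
 g(x) = C1/cos(x)^(4/9)


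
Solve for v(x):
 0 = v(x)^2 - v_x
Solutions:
 v(x) = -1/(C1 + x)


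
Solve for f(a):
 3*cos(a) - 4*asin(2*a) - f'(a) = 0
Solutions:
 f(a) = C1 - 4*a*asin(2*a) - 2*sqrt(1 - 4*a^2) + 3*sin(a)


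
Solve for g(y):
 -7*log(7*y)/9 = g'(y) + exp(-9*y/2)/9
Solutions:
 g(y) = C1 - 7*y*log(y)/9 + 7*y*(1 - log(7))/9 + 2*exp(-9*y/2)/81


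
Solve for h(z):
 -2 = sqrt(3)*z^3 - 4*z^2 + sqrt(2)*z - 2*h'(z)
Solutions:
 h(z) = C1 + sqrt(3)*z^4/8 - 2*z^3/3 + sqrt(2)*z^2/4 + z


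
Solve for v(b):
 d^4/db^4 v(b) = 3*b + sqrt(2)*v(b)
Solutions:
 v(b) = C1*exp(-2^(1/8)*b) + C2*exp(2^(1/8)*b) + C3*sin(2^(1/8)*b) + C4*cos(2^(1/8)*b) - 3*sqrt(2)*b/2


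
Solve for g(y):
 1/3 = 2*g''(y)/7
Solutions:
 g(y) = C1 + C2*y + 7*y^2/12


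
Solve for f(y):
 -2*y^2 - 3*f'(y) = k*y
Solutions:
 f(y) = C1 - k*y^2/6 - 2*y^3/9


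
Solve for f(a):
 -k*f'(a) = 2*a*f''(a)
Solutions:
 f(a) = C1 + a^(1 - re(k)/2)*(C2*sin(log(a)*Abs(im(k))/2) + C3*cos(log(a)*im(k)/2))


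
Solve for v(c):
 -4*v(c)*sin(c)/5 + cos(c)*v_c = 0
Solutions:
 v(c) = C1/cos(c)^(4/5)


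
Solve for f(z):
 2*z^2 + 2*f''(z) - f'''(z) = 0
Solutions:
 f(z) = C1 + C2*z + C3*exp(2*z) - z^4/12 - z^3/6 - z^2/4


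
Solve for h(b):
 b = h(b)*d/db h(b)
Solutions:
 h(b) = -sqrt(C1 + b^2)
 h(b) = sqrt(C1 + b^2)


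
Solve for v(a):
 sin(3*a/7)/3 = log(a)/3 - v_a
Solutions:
 v(a) = C1 + a*log(a)/3 - a/3 + 7*cos(3*a/7)/9


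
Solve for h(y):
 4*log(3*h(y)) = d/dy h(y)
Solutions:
 -Integral(1/(log(_y) + log(3)), (_y, h(y)))/4 = C1 - y


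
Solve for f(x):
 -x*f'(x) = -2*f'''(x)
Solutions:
 f(x) = C1 + Integral(C2*airyai(2^(2/3)*x/2) + C3*airybi(2^(2/3)*x/2), x)


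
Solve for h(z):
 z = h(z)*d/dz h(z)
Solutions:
 h(z) = -sqrt(C1 + z^2)
 h(z) = sqrt(C1 + z^2)


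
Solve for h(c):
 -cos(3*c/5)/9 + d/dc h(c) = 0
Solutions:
 h(c) = C1 + 5*sin(3*c/5)/27


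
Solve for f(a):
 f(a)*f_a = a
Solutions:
 f(a) = -sqrt(C1 + a^2)
 f(a) = sqrt(C1 + a^2)


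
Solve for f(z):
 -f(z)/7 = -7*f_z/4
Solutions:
 f(z) = C1*exp(4*z/49)


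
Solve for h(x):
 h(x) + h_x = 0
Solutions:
 h(x) = C1*exp(-x)


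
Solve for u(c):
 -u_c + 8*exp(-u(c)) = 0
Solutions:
 u(c) = log(C1 + 8*c)


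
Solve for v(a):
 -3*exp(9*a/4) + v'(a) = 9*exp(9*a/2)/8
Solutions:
 v(a) = C1 + 4*exp(9*a/4)/3 + exp(9*a/2)/4


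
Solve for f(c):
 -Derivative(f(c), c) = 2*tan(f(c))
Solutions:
 f(c) = pi - asin(C1*exp(-2*c))
 f(c) = asin(C1*exp(-2*c))


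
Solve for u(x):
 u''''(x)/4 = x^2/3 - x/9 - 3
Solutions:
 u(x) = C1 + C2*x + C3*x^2 + C4*x^3 + x^6/270 - x^5/270 - x^4/2


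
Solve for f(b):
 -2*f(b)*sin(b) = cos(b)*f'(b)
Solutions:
 f(b) = C1*cos(b)^2


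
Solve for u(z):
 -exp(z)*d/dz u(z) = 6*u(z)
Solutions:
 u(z) = C1*exp(6*exp(-z))


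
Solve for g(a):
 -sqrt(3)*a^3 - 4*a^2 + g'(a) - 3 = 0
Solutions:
 g(a) = C1 + sqrt(3)*a^4/4 + 4*a^3/3 + 3*a


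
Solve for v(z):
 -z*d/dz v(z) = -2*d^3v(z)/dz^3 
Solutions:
 v(z) = C1 + Integral(C2*airyai(2^(2/3)*z/2) + C3*airybi(2^(2/3)*z/2), z)


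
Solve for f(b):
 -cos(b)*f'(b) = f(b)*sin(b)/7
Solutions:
 f(b) = C1*cos(b)^(1/7)


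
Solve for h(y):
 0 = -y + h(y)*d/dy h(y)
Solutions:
 h(y) = -sqrt(C1 + y^2)
 h(y) = sqrt(C1 + y^2)


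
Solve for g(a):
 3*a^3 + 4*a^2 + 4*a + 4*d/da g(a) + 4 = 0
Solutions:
 g(a) = C1 - 3*a^4/16 - a^3/3 - a^2/2 - a


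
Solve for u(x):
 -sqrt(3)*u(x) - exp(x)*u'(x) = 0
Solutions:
 u(x) = C1*exp(sqrt(3)*exp(-x))


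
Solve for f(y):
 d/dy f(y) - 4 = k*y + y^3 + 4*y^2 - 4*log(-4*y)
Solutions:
 f(y) = C1 + k*y^2/2 + y^4/4 + 4*y^3/3 - 4*y*log(-y) + 8*y*(1 - log(2))


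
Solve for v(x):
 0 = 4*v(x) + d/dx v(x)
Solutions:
 v(x) = C1*exp(-4*x)


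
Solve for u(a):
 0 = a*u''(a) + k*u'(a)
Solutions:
 u(a) = C1 + a^(1 - re(k))*(C2*sin(log(a)*Abs(im(k))) + C3*cos(log(a)*im(k)))


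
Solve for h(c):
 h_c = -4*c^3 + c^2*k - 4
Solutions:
 h(c) = C1 - c^4 + c^3*k/3 - 4*c


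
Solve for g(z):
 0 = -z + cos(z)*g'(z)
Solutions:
 g(z) = C1 + Integral(z/cos(z), z)


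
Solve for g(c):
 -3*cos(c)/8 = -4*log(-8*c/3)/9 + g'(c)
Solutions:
 g(c) = C1 + 4*c*log(-c)/9 - 4*c*log(3)/9 - 4*c/9 + 4*c*log(2)/3 - 3*sin(c)/8


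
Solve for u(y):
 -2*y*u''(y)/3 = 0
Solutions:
 u(y) = C1 + C2*y


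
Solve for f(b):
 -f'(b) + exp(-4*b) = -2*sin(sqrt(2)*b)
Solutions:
 f(b) = C1 - sqrt(2)*cos(sqrt(2)*b) - exp(-4*b)/4


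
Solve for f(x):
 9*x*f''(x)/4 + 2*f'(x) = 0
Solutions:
 f(x) = C1 + C2*x^(1/9)


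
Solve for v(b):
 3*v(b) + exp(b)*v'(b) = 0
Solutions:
 v(b) = C1*exp(3*exp(-b))


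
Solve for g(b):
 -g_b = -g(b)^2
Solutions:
 g(b) = -1/(C1 + b)


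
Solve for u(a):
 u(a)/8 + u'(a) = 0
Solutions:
 u(a) = C1*exp(-a/8)


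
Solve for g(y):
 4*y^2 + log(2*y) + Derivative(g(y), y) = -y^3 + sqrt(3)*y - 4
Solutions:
 g(y) = C1 - y^4/4 - 4*y^3/3 + sqrt(3)*y^2/2 - y*log(y) - 3*y - y*log(2)


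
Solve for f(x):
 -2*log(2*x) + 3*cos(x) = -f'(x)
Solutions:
 f(x) = C1 + 2*x*log(x) - 2*x + 2*x*log(2) - 3*sin(x)


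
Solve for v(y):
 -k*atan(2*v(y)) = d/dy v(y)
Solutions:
 Integral(1/atan(2*_y), (_y, v(y))) = C1 - k*y


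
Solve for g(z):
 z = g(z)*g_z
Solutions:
 g(z) = -sqrt(C1 + z^2)
 g(z) = sqrt(C1 + z^2)


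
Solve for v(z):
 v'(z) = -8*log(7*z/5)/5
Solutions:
 v(z) = C1 - 8*z*log(z)/5 - 8*z*log(7)/5 + 8*z/5 + 8*z*log(5)/5


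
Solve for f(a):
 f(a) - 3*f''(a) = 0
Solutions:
 f(a) = C1*exp(-sqrt(3)*a/3) + C2*exp(sqrt(3)*a/3)


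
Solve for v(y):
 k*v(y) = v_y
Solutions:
 v(y) = C1*exp(k*y)


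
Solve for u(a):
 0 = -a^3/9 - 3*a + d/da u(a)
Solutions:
 u(a) = C1 + a^4/36 + 3*a^2/2


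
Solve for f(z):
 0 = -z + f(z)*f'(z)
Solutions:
 f(z) = -sqrt(C1 + z^2)
 f(z) = sqrt(C1 + z^2)


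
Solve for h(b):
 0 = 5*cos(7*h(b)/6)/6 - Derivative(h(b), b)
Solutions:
 -5*b/6 - 3*log(sin(7*h(b)/6) - 1)/7 + 3*log(sin(7*h(b)/6) + 1)/7 = C1


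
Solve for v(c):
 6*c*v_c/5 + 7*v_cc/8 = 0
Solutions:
 v(c) = C1 + C2*erf(2*sqrt(210)*c/35)


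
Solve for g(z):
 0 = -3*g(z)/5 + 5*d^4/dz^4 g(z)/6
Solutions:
 g(z) = C1*exp(-sqrt(15)*2^(1/4)*z/5) + C2*exp(sqrt(15)*2^(1/4)*z/5) + C3*sin(sqrt(15)*2^(1/4)*z/5) + C4*cos(sqrt(15)*2^(1/4)*z/5)


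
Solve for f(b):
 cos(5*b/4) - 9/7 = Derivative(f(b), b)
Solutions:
 f(b) = C1 - 9*b/7 + 4*sin(5*b/4)/5


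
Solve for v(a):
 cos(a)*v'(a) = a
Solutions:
 v(a) = C1 + Integral(a/cos(a), a)


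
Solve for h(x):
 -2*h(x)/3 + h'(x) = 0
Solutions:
 h(x) = C1*exp(2*x/3)


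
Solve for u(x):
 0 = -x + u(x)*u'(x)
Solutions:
 u(x) = -sqrt(C1 + x^2)
 u(x) = sqrt(C1 + x^2)


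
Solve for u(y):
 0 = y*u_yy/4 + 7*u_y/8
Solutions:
 u(y) = C1 + C2/y^(5/2)


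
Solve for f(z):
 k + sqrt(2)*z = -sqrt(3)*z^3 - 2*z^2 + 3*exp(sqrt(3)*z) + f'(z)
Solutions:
 f(z) = C1 + k*z + sqrt(3)*z^4/4 + 2*z^3/3 + sqrt(2)*z^2/2 - sqrt(3)*exp(sqrt(3)*z)


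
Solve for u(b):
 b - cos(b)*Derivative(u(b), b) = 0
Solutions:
 u(b) = C1 + Integral(b/cos(b), b)


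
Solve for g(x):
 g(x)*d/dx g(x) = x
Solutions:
 g(x) = -sqrt(C1 + x^2)
 g(x) = sqrt(C1 + x^2)


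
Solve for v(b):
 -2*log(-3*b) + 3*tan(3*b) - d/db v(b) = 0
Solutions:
 v(b) = C1 - 2*b*log(-b) - 2*b*log(3) + 2*b - log(cos(3*b))


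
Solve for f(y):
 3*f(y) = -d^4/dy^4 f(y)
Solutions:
 f(y) = (C1*sin(sqrt(2)*3^(1/4)*y/2) + C2*cos(sqrt(2)*3^(1/4)*y/2))*exp(-sqrt(2)*3^(1/4)*y/2) + (C3*sin(sqrt(2)*3^(1/4)*y/2) + C4*cos(sqrt(2)*3^(1/4)*y/2))*exp(sqrt(2)*3^(1/4)*y/2)


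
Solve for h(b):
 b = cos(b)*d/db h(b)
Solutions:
 h(b) = C1 + Integral(b/cos(b), b)


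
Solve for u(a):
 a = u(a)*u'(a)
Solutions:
 u(a) = -sqrt(C1 + a^2)
 u(a) = sqrt(C1 + a^2)


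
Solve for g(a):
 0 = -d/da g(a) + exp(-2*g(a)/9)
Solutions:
 g(a) = 9*log(-sqrt(C1 + a)) - 9*log(3) + 9*log(2)/2
 g(a) = 9*log(C1 + a)/2 - 9*log(3) + 9*log(2)/2


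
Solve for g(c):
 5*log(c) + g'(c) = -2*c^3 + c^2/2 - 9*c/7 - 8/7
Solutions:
 g(c) = C1 - c^4/2 + c^3/6 - 9*c^2/14 - 5*c*log(c) + 27*c/7


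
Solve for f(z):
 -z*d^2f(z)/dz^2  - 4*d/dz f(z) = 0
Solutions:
 f(z) = C1 + C2/z^3


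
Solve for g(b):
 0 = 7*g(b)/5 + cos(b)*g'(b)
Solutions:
 g(b) = C1*(sin(b) - 1)^(7/10)/(sin(b) + 1)^(7/10)


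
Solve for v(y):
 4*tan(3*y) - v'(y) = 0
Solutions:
 v(y) = C1 - 4*log(cos(3*y))/3


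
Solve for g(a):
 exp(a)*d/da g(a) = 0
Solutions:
 g(a) = C1


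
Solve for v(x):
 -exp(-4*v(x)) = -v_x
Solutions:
 v(x) = log(-I*(C1 + 4*x)^(1/4))
 v(x) = log(I*(C1 + 4*x)^(1/4))
 v(x) = log(-(C1 + 4*x)^(1/4))
 v(x) = log(C1 + 4*x)/4


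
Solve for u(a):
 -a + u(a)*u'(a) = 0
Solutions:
 u(a) = -sqrt(C1 + a^2)
 u(a) = sqrt(C1 + a^2)


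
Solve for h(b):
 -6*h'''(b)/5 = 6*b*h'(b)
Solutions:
 h(b) = C1 + Integral(C2*airyai(-5^(1/3)*b) + C3*airybi(-5^(1/3)*b), b)


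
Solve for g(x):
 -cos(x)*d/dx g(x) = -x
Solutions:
 g(x) = C1 + Integral(x/cos(x), x)


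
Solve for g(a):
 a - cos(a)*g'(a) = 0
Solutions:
 g(a) = C1 + Integral(a/cos(a), a)


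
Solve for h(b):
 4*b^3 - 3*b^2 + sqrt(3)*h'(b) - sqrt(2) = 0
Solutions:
 h(b) = C1 - sqrt(3)*b^4/3 + sqrt(3)*b^3/3 + sqrt(6)*b/3


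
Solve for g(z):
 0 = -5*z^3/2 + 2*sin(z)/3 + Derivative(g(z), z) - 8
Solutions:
 g(z) = C1 + 5*z^4/8 + 8*z + 2*cos(z)/3


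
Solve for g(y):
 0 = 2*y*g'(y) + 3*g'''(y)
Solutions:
 g(y) = C1 + Integral(C2*airyai(-2^(1/3)*3^(2/3)*y/3) + C3*airybi(-2^(1/3)*3^(2/3)*y/3), y)


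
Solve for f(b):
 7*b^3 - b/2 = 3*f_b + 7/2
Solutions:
 f(b) = C1 + 7*b^4/12 - b^2/12 - 7*b/6


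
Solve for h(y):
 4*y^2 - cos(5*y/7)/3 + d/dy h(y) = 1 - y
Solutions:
 h(y) = C1 - 4*y^3/3 - y^2/2 + y + 7*sin(5*y/7)/15


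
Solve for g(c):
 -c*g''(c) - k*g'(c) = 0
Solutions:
 g(c) = C1 + c^(1 - re(k))*(C2*sin(log(c)*Abs(im(k))) + C3*cos(log(c)*im(k)))


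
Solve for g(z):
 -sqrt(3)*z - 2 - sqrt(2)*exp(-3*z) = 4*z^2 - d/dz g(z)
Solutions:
 g(z) = C1 + 4*z^3/3 + sqrt(3)*z^2/2 + 2*z - sqrt(2)*exp(-3*z)/3


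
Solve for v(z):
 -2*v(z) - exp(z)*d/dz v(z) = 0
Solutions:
 v(z) = C1*exp(2*exp(-z))


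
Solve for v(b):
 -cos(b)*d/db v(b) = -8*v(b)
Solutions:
 v(b) = C1*(sin(b)^4 + 4*sin(b)^3 + 6*sin(b)^2 + 4*sin(b) + 1)/(sin(b)^4 - 4*sin(b)^3 + 6*sin(b)^2 - 4*sin(b) + 1)


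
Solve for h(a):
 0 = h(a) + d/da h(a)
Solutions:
 h(a) = C1*exp(-a)


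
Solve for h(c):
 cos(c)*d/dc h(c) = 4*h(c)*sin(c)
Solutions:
 h(c) = C1/cos(c)^4


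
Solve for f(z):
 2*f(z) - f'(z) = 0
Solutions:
 f(z) = C1*exp(2*z)


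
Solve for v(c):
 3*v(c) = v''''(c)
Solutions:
 v(c) = C1*exp(-3^(1/4)*c) + C2*exp(3^(1/4)*c) + C3*sin(3^(1/4)*c) + C4*cos(3^(1/4)*c)


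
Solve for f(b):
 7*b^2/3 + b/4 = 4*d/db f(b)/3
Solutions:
 f(b) = C1 + 7*b^3/12 + 3*b^2/32


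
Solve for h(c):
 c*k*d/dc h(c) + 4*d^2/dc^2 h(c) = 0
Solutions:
 h(c) = Piecewise((-sqrt(2)*sqrt(pi)*C1*erf(sqrt(2)*c*sqrt(k)/4)/sqrt(k) - C2, (k > 0) | (k < 0)), (-C1*c - C2, True))


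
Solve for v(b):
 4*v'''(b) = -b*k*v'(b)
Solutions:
 v(b) = C1 + Integral(C2*airyai(2^(1/3)*b*(-k)^(1/3)/2) + C3*airybi(2^(1/3)*b*(-k)^(1/3)/2), b)


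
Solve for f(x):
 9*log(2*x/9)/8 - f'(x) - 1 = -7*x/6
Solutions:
 f(x) = C1 + 7*x^2/12 + 9*x*log(x)/8 - 9*x*log(3)/4 - 17*x/8 + 9*x*log(2)/8


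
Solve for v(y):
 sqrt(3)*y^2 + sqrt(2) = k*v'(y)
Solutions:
 v(y) = C1 + sqrt(3)*y^3/(3*k) + sqrt(2)*y/k


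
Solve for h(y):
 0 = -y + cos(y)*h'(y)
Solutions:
 h(y) = C1 + Integral(y/cos(y), y)


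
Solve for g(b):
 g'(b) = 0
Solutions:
 g(b) = C1


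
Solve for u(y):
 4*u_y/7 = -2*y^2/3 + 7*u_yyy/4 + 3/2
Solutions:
 u(y) = C1 + C2*exp(-4*y/7) + C3*exp(4*y/7) - 7*y^3/18 - 217*y/48


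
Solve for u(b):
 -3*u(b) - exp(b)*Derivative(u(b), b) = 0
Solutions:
 u(b) = C1*exp(3*exp(-b))


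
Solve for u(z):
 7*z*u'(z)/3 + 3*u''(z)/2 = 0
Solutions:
 u(z) = C1 + C2*erf(sqrt(7)*z/3)


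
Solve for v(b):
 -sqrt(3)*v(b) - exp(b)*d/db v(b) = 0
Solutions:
 v(b) = C1*exp(sqrt(3)*exp(-b))


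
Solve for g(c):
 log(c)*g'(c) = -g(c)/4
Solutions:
 g(c) = C1*exp(-li(c)/4)


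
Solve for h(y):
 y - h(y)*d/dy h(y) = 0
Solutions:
 h(y) = -sqrt(C1 + y^2)
 h(y) = sqrt(C1 + y^2)


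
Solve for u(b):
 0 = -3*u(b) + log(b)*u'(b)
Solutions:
 u(b) = C1*exp(3*li(b))


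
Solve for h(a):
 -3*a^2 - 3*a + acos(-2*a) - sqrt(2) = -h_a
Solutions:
 h(a) = C1 + a^3 + 3*a^2/2 - a*acos(-2*a) + sqrt(2)*a - sqrt(1 - 4*a^2)/2


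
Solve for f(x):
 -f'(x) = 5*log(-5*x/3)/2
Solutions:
 f(x) = C1 - 5*x*log(-x)/2 + 5*x*(-log(5) + 1 + log(3))/2


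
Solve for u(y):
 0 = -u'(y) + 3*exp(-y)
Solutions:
 u(y) = C1 - 3*exp(-y)


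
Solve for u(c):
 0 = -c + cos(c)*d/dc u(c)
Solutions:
 u(c) = C1 + Integral(c/cos(c), c)


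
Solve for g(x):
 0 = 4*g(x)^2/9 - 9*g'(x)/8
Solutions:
 g(x) = -81/(C1 + 32*x)


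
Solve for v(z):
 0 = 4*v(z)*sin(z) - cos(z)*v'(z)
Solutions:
 v(z) = C1/cos(z)^4


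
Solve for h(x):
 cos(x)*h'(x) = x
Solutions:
 h(x) = C1 + Integral(x/cos(x), x)


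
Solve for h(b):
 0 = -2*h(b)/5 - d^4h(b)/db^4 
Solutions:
 h(b) = (C1*sin(10^(3/4)*b/10) + C2*cos(10^(3/4)*b/10))*exp(-10^(3/4)*b/10) + (C3*sin(10^(3/4)*b/10) + C4*cos(10^(3/4)*b/10))*exp(10^(3/4)*b/10)


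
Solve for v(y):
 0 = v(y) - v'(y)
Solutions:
 v(y) = C1*exp(y)


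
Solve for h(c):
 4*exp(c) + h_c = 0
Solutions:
 h(c) = C1 - 4*exp(c)


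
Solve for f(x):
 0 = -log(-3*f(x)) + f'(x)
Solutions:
 -Integral(1/(log(-_y) + log(3)), (_y, f(x))) = C1 - x


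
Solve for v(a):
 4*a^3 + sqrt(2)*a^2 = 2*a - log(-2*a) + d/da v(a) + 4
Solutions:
 v(a) = C1 + a^4 + sqrt(2)*a^3/3 - a^2 + a*log(-a) + a*(-5 + log(2))


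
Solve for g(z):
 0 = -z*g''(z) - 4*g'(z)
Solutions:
 g(z) = C1 + C2/z^3


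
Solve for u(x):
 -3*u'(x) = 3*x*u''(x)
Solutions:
 u(x) = C1 + C2*log(x)


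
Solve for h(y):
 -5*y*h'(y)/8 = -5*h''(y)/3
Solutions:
 h(y) = C1 + C2*erfi(sqrt(3)*y/4)


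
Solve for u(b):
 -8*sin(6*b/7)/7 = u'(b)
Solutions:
 u(b) = C1 + 4*cos(6*b/7)/3


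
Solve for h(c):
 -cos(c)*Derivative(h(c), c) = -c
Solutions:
 h(c) = C1 + Integral(c/cos(c), c)


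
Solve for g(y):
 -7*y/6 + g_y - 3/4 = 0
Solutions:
 g(y) = C1 + 7*y^2/12 + 3*y/4


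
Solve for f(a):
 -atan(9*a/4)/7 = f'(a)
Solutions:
 f(a) = C1 - a*atan(9*a/4)/7 + 2*log(81*a^2 + 16)/63


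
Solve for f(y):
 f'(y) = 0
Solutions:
 f(y) = C1


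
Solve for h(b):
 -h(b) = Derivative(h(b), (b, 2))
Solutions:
 h(b) = C1*sin(b) + C2*cos(b)


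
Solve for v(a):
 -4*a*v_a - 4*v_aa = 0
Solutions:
 v(a) = C1 + C2*erf(sqrt(2)*a/2)


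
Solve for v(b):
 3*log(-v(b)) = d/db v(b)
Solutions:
 -li(-v(b)) = C1 + 3*b


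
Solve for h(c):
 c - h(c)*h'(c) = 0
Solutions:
 h(c) = -sqrt(C1 + c^2)
 h(c) = sqrt(C1 + c^2)


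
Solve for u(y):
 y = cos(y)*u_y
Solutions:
 u(y) = C1 + Integral(y/cos(y), y)


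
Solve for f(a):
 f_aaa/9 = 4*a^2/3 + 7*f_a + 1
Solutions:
 f(a) = C1 + C2*exp(-3*sqrt(7)*a) + C3*exp(3*sqrt(7)*a) - 4*a^3/63 - 197*a/1323


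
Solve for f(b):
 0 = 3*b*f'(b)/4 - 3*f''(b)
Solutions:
 f(b) = C1 + C2*erfi(sqrt(2)*b/4)


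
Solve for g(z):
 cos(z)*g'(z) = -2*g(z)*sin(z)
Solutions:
 g(z) = C1*cos(z)^2
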